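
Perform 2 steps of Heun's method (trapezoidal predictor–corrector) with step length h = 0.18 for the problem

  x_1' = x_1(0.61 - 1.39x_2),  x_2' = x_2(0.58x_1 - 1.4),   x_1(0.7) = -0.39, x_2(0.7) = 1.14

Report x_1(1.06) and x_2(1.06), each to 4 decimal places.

Heun on (x_1,x_2): k1 = f(x_n, state_n); k2 = f(x_n + h, state_n + h·k1); state_{n+1} = state_n + (h/2)·(k1 + k2).
0.700000: (-0.390000, 1.140000)
  k1 = (0.380094, -1.853868)
  predictor → (-0.321583, 0.806304)
  k2 = (0.164252, -1.279216)
  → (-0.341009, 0.858022)
0.880000: (-0.341009, 0.858022)
  k1 = (0.198689, -1.370936)
  predictor → (-0.305245, 0.611254)
  k2 = (0.073150, -0.963973)
  → (-0.316543, 0.647881)
(x_1(1.06), x_2(1.06)) ≈ (-0.3165, 0.6479)

-0.3165, 0.6479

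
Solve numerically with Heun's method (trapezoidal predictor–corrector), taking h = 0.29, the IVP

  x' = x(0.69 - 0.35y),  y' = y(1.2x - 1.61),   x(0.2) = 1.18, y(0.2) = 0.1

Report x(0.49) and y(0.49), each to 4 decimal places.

1.4258, 0.0982

Heun on (x,y): k1 = f(t_n, state_n); k2 = f(t_n + h, state_n + h·k1); state_{n+1} = state_n + (h/2)·(k1 + k2).
0.200000: (1.180000, 0.100000)
  k1 = (0.772900, -0.019400)
  predictor → (1.404141, 0.094374)
  k2 = (0.922477, 0.007075)
  → (1.425830, 0.098213)
(x(0.49), y(0.49)) ≈ (1.4258, 0.0982)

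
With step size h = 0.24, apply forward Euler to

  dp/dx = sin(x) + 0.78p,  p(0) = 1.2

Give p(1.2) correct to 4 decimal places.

3.4662

Euler: p_{n+1} = p_n + h·f(x_n, p_n).
x=0.000000, p=1.200000: f=0.936000 → p ← 1.200000 + 0.24·0.936000 = 1.424640
x=0.240000, p=1.424640: f=1.348922 → p ← 1.424640 + 0.24·1.348922 = 1.748381
x=0.480000, p=1.748381: f=1.825517 → p ← 1.748381 + 0.24·1.825517 = 2.186505
x=0.720000, p=2.186505: f=2.364859 → p ← 2.186505 + 0.24·2.364859 = 2.754071
x=0.960000, p=2.754071: f=2.967367 → p ← 2.754071 + 0.24·2.967367 = 3.466239
p(1.2) ≈ 3.4662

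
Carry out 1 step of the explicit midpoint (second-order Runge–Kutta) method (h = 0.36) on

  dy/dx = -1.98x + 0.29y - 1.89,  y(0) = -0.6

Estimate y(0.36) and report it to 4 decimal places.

Midpoint: k1 = f(x_n, y_n); k2 = f(x_n + h/2, y_n + (h/2)·k1); y_{n+1} = y_n + h·k2.
x=0.000000, y=-0.600000:
  k1 = f(0.000000, -0.600000) = -2.064000
  k2 = f(0.180000, -0.971520) = -2.528141
  y ← -0.600000 + 0.36·(-2.528141) = -1.510131
y(0.36) ≈ -1.5101

-1.5101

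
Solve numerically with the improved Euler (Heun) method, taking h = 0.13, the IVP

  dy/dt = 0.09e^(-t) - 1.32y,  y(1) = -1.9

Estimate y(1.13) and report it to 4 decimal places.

-1.5983

Heun: k1 = f(t_n, y_n); k2 = f(t_n + h, y_n + h·k1); y_{n+1} = y_n + (h/2)·(k1 + k2).
t=1.000000, y=-1.900000:
  k1 = f(1.000000, -1.900000) = 2.541109
  k2 = f(1.130000, -1.569656) = 2.101019
  y ← -1.900000 + (0.13/2)·(2.541109 + 2.101019) = -1.598262
y(1.13) ≈ -1.5983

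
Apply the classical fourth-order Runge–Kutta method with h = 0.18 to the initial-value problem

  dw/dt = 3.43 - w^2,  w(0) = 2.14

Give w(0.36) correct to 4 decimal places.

1.9242

RK4: k1 = f(t_n, w_n); k2 = f(t_n + h/2, w_n + (h/2)·k1); k3 = f(t_n + h/2, w_n + (h/2)·k2); k4 = f(t_n + h, w_n + h·k3); w_{n+1} = w_n + (h/6)·(k1 + 2k2 + 2k3 + k4).
t=0.000000, w=2.140000:
  k1 = f(0.000000, 2.140000) = -1.149600
  k2 = f(0.090000, 2.036536) = -0.717479
  k3 = f(0.090000, 2.075427) = -0.877397
  k4 = f(0.180000, 1.982069) = -0.498596
  w ← 2.140000 + (0.18/6)·(k1 + 2k2 + 2k3 + k4) = 1.994862
t=0.180000, w=1.994862:
  k1 = f(0.180000, 1.994862) = -0.549473
  k2 = f(0.270000, 1.945409) = -0.354616
  k3 = f(0.270000, 1.962946) = -0.423157
  k4 = f(0.360000, 1.918693) = -0.251384
  w ← 1.994862 + (0.18/6)·(k1 + 2k2 + 2k3 + k4) = 1.924169
w(0.36) ≈ 1.9242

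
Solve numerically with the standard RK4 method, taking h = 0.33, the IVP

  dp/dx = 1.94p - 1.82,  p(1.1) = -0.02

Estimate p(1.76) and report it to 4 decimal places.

-2.5057

RK4: k1 = f(x_n, p_n); k2 = f(x_n + h/2, p_n + (h/2)·k1); k3 = f(x_n + h/2, p_n + (h/2)·k2); k4 = f(x_n + h, p_n + h·k3); p_{n+1} = p_n + (h/6)·(k1 + 2k2 + 2k3 + k4).
x=1.100000, p=-0.020000:
  k1 = f(1.100000, -0.020000) = -1.858800
  k2 = f(1.265000, -0.326702) = -2.453802
  k3 = f(1.265000, -0.424877) = -2.644262
  k4 = f(1.430000, -0.892606) = -3.551657
  p ← -0.020000 + (0.33/6)·(k1 + 2k2 + 2k3 + k4) = -0.878362
x=1.430000, p=-0.878362:
  k1 = f(1.430000, -0.878362) = -3.524023
  k2 = f(1.595000, -1.459826) = -4.652062
  k3 = f(1.595000, -1.645952) = -5.013148
  k4 = f(1.760000, -2.532701) = -6.733440
  p ← -0.878362 + (0.33/6)·(k1 + 2k2 + 2k3 + k4) = -2.505696
p(1.76) ≈ -2.5057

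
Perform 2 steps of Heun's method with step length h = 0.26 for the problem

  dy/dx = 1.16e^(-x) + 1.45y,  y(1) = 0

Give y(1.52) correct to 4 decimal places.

Heun: k1 = f(x_n, y_n); k2 = f(x_n + h, y_n + h·k1); y_{n+1} = y_n + (h/2)·(k1 + k2).
x=1.000000, y=0.000000:
  k1 = f(1.000000, 0.000000) = 0.426740
  k2 = f(1.260000, 0.110952) = 0.489920
  y ← 0.000000 + (0.26/2)·(0.426740 + 0.489920) = 0.119166
x=1.260000, y=0.119166:
  k1 = f(1.260000, 0.119166) = 0.501829
  k2 = f(1.520000, 0.249641) = 0.615686
  y ← 0.119166 + (0.26/2)·(0.501829 + 0.615686) = 0.264443
y(1.52) ≈ 0.2644

0.2644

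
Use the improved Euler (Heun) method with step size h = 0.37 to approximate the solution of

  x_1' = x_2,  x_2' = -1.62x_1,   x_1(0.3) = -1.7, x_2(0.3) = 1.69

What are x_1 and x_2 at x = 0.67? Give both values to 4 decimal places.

-0.8862, 2.5216

Heun on (x_1,x_2): k1 = f(x_n, state_n); k2 = f(x_n + h, state_n + h·k1); state_{n+1} = state_n + (h/2)·(k1 + k2).
0.300000: (-1.700000, 1.690000)
  k1 = (1.690000, 2.754000)
  predictor → (-1.074700, 2.708980)
  k2 = (2.708980, 1.741014)
  → (-0.886189, 2.521578)
(x_1(0.67), x_2(0.67)) ≈ (-0.8862, 2.5216)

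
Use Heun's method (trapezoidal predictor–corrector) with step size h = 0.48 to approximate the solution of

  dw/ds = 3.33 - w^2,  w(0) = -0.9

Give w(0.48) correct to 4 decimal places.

0.4810

Heun: k1 = f(s_n, w_n); k2 = f(s_n + h, w_n + h·k1); w_{n+1} = w_n + (h/2)·(k1 + k2).
s=0.000000, w=-0.900000:
  k1 = f(0.000000, -0.900000) = 2.520000
  k2 = f(0.480000, 0.309600) = 3.234148
  w ← -0.900000 + (0.48/2)·(2.520000 + 3.234148) = 0.480995
w(0.48) ≈ 0.4810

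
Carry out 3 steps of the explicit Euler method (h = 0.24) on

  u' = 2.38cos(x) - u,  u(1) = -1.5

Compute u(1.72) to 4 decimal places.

-0.2874

Euler: u_{n+1} = u_n + h·f(x_n, u_n).
x=1.000000, u=-1.500000: f=2.785919 → u ← -1.500000 + 0.24·2.785919 = -0.831379
x=1.240000, u=-0.831379: f=1.604394 → u ← -0.831379 + 0.24·1.604394 = -0.446325
x=1.480000, u=-0.446325: f=0.662123 → u ← -0.446325 + 0.24·0.662123 = -0.287415
u(1.72) ≈ -0.2874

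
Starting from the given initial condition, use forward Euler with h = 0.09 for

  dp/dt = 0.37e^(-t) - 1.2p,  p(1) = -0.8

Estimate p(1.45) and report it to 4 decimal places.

-0.4110

Euler: p_{n+1} = p_n + h·f(t_n, p_n).
t=1.000000, p=-0.800000: f=1.096115 → p ← -0.800000 + 0.09·1.096115 = -0.701350
t=1.090000, p=-0.701350: f=0.966020 → p ← -0.701350 + 0.09·0.966020 = -0.614408
t=1.180000, p=-0.614408: f=0.850983 → p ← -0.614408 + 0.09·0.850983 = -0.537819
t=1.270000, p=-0.537819: f=0.749291 → p ← -0.537819 + 0.09·0.749291 = -0.470383
t=1.360000, p=-0.470383: f=0.659424 → p ← -0.470383 + 0.09·0.659424 = -0.411035
p(1.45) ≈ -0.4110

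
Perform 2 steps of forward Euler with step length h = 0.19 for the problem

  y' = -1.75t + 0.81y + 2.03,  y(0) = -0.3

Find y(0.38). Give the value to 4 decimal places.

0.3681

Euler: y_{n+1} = y_n + h·f(t_n, y_n).
t=0.000000, y=-0.300000: f=1.787000 → y ← -0.300000 + 0.19·1.787000 = 0.039530
t=0.190000, y=0.039530: f=1.729519 → y ← 0.039530 + 0.19·1.729519 = 0.368139
y(0.38) ≈ 0.3681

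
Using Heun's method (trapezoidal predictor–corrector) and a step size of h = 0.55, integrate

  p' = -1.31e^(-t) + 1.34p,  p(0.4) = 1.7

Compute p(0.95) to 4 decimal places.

Heun: k1 = f(t_n, p_n); k2 = f(t_n + h, p_n + h·k1); p_{n+1} = p_n + (h/2)·(k1 + k2).
t=0.400000, p=1.700000:
  k1 = f(0.400000, 1.700000) = 1.399881
  k2 = f(0.950000, 2.469934) = 2.803081
  p ← 1.700000 + (0.55/2)·(1.399881 + 2.803081) = 2.855815
p(0.95) ≈ 2.8558

2.8558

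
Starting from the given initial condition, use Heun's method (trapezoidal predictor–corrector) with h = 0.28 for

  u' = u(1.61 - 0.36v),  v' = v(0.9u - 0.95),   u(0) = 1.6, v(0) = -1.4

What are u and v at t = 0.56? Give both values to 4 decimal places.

Heun on (u,v): k1 = f(t_n, state_n); k2 = f(t_n + h, state_n + h·k1); state_{n+1} = state_n + (h/2)·(k1 + k2).
0.000000: (1.600000, -1.400000)
  k1 = (3.382400, -0.686000)
  predictor → (2.547072, -1.592080)
  k2 = (5.560637, -2.137152)
  → (2.852025, -1.795241)
0.280000: (2.852025, -1.795241)
  k1 = (6.434987, -2.902587)
  predictor → (4.653822, -2.607966)
  k2 = (11.861975, -8.445739)
  → (5.413600, -3.384007)
(u(0.56), v(0.56)) ≈ (5.4136, -3.3840)

5.4136, -3.3840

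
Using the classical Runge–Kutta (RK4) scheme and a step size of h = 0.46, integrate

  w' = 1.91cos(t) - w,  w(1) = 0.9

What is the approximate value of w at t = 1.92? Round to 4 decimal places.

0.4031

RK4: k1 = f(t_n, w_n); k2 = f(t_n + h/2, w_n + (h/2)·k1); k3 = f(t_n + h/2, w_n + (h/2)·k2); k4 = f(t_n + h, w_n + h·k3); w_{n+1} = w_n + (h/6)·(k1 + 2k2 + 2k3 + k4).
t=1.000000, w=0.900000:
  k1 = f(1.000000, 0.900000) = 0.131977
  k2 = f(1.230000, 0.930355) = -0.291961
  k3 = f(1.230000, 0.832849) = -0.194455
  k4 = f(1.460000, 0.810551) = -0.599362
  w ← 0.900000 + (0.46/6)·(k1 + 2k2 + 2k3 + k4) = 0.789583
t=1.460000, w=0.789583:
  k1 = f(1.460000, 0.789583) = -0.578395
  k2 = f(1.690000, 0.656553) = -0.883693
  k3 = f(1.690000, 0.586334) = -0.813474
  k4 = f(1.920000, 0.415385) = -1.068891
  w ← 0.789583 + (0.46/6)·(k1 + 2k2 + 2k3 + k4) = 0.403059
w(1.92) ≈ 0.4031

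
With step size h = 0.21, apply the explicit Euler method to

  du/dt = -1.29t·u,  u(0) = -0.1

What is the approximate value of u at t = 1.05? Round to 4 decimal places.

-0.0535

Euler: u_{n+1} = u_n + h·f(t_n, u_n).
t=0.000000, u=-0.100000: f=0.000000 → u ← -0.100000 + 0.21·0.000000 = -0.100000
t=0.210000, u=-0.100000: f=0.027090 → u ← -0.100000 + 0.21·0.027090 = -0.094311
t=0.420000, u=-0.094311: f=0.051098 → u ← -0.094311 + 0.21·0.051098 = -0.083581
t=0.630000, u=-0.083581: f=0.067926 → u ← -0.083581 + 0.21·0.067926 = -0.069316
t=0.840000, u=-0.069316: f=0.075111 → u ← -0.069316 + 0.21·0.075111 = -0.053543
u(1.05) ≈ -0.0535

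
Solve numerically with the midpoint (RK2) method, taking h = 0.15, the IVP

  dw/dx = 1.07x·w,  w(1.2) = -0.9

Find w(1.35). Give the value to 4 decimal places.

-1.1019

Midpoint: k1 = f(x_n, w_n); k2 = f(x_n + h/2, w_n + (h/2)·k1); w_{n+1} = w_n + h·k2.
x=1.200000, w=-0.900000:
  k1 = f(1.200000, -0.900000) = -1.155600
  k2 = f(1.275000, -0.986670) = -1.346065
  w ← -0.900000 + 0.15·(-1.346065) = -1.101910
w(1.35) ≈ -1.1019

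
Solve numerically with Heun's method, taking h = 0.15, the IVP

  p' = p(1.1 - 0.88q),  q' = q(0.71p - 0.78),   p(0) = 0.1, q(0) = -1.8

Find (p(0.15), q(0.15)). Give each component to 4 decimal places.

0.1466, -1.6222

Heun on (p,q): k1 = f(t_n, state_n); k2 = f(t_n + h, state_n + h·k1); state_{n+1} = state_n + (h/2)·(k1 + k2).
0.000000: (0.100000, -1.800000)
  k1 = (0.268400, 1.276200)
  predictor → (0.140260, -1.608570)
  k2 = (0.352830, 1.094496)
  → (0.146592, -1.622198)
(p(0.15), q(0.15)) ≈ (0.1466, -1.6222)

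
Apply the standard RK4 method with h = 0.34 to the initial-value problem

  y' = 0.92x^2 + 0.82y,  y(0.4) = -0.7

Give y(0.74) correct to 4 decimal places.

-0.8076

RK4: k1 = f(x_n, y_n); k2 = f(x_n + h/2, y_n + (h/2)·k1); k3 = f(x_n + h/2, y_n + (h/2)·k2); k4 = f(x_n + h, y_n + h·k3); y_{n+1} = y_n + (h/6)·(k1 + 2k2 + 2k3 + k4).
x=0.400000, y=-0.700000:
  k1 = f(0.400000, -0.700000) = -0.426800
  k2 = f(0.570000, -0.772556) = -0.334588
  k3 = f(0.570000, -0.756880) = -0.321734
  k4 = f(0.740000, -0.809389) = -0.159907
  y ← -0.700000 + (0.34/6)·(k1 + 2k2 + 2k3 + k4) = -0.807630
y(0.74) ≈ -0.8076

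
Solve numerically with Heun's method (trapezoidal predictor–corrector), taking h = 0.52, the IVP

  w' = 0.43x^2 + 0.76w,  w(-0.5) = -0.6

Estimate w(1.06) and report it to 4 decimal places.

Heun: k1 = f(x_n, w_n); k2 = f(x_n + h, w_n + h·k1); w_{n+1} = w_n + (h/2)·(k1 + k2).
x=-0.500000, w=-0.600000:
  k1 = f(-0.500000, -0.600000) = -0.348500
  k2 = f(0.020000, -0.781220) = -0.593555
  w ← -0.600000 + (0.52/2)·(-0.348500 + (-0.593555)) = -0.844934
x=0.020000, w=-0.844934:
  k1 = f(0.020000, -0.844934) = -0.641978
  k2 = f(0.540000, -1.178763) = -0.770472
  w ← -0.844934 + (0.52/2)·(-0.641978 + (-0.770472)) = -1.212171
x=0.540000, w=-1.212171:
  k1 = f(0.540000, -1.212171) = -0.795862
  k2 = f(1.060000, -1.626020) = -0.752627
  w ← -1.212171 + (0.52/2)·(-0.795862 + (-0.752627)) = -1.614779
w(1.06) ≈ -1.6148

-1.6148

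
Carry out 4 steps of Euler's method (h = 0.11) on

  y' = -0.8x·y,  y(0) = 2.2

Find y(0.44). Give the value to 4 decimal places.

2.0745

Euler: y_{n+1} = y_n + h·f(x_n, y_n).
x=0.000000, y=2.200000: f=0.000000 → y ← 2.200000 + 0.11·0.000000 = 2.200000
x=0.110000, y=2.200000: f=-0.193600 → y ← 2.200000 + 0.11·(-0.193600) = 2.178704
x=0.220000, y=2.178704: f=-0.383452 → y ← 2.178704 + 0.11·(-0.383452) = 2.136524
x=0.330000, y=2.136524: f=-0.564042 → y ← 2.136524 + 0.11·(-0.564042) = 2.074480
y(0.44) ≈ 2.0745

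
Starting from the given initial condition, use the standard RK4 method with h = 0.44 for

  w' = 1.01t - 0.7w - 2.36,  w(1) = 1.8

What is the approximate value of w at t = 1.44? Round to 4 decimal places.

0.9002

RK4: k1 = f(t_n, w_n); k2 = f(t_n + h/2, w_n + (h/2)·k1); k3 = f(t_n + h/2, w_n + (h/2)·k2); k4 = f(t_n + h, w_n + h·k3); w_{n+1} = w_n + (h/6)·(k1 + 2k2 + 2k3 + k4).
t=1.000000, w=1.800000:
  k1 = f(1.000000, 1.800000) = -2.610000
  k2 = f(1.220000, 1.225800) = -1.985860
  k3 = f(1.220000, 1.363111) = -2.081978
  k4 = f(1.440000, 0.883930) = -1.524351
  w ← 1.800000 + (0.44/6)·(k1 + 2k2 + 2k3 + k4) = 0.900198
w(1.44) ≈ 0.9002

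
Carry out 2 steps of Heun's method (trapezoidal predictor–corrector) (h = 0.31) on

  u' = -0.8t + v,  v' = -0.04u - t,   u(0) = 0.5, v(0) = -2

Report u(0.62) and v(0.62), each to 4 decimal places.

-0.9249, -2.1882

Heun on (u,v): k1 = f(t_n, state_n); k2 = f(t_n + h, state_n + h·k1); state_{n+1} = state_n + (h/2)·(k1 + k2).
0.000000: (0.500000, -2.000000)
  k1 = (-2.000000, -0.020000)
  predictor → (-0.120000, -2.006200)
  k2 = (-2.254200, -0.305200)
  → (-0.159401, -2.050406)
0.310000: (-0.159401, -2.050406)
  k1 = (-2.298406, -0.303624)
  predictor → (-0.871907, -2.144529)
  k2 = (-2.640529, -0.585124)
  → (-0.924936, -2.188162)
(u(0.62), v(0.62)) ≈ (-0.9249, -2.1882)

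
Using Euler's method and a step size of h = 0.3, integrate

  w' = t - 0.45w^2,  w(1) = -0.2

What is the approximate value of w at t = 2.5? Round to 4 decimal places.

1.7858

Euler: w_{n+1} = w_n + h·f(t_n, w_n).
t=1.000000, w=-0.200000: f=0.982000 → w ← -0.200000 + 0.3·0.982000 = 0.094600
t=1.300000, w=0.094600: f=1.295973 → w ← 0.094600 + 0.3·1.295973 = 0.483392
t=1.600000, w=0.483392: f=1.494850 → w ← 0.483392 + 0.3·1.494850 = 0.931847
t=1.900000, w=0.931847: f=1.509248 → w ← 0.931847 + 0.3·1.509248 = 1.384621
t=2.200000, w=1.384621: f=1.337271 → w ← 1.384621 + 0.3·1.337271 = 1.785802
w(2.5) ≈ 1.7858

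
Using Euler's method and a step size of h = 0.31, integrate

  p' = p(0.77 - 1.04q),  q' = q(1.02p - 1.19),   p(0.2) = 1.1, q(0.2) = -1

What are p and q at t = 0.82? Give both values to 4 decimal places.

2.6691, -1.1493

Euler on (p,q): p_{n+1} = p_n + h·p', q_{n+1} = q_n + h·q'.
0.200000: (1.100000, -1.000000); f=(1.991000, 0.068000) → (1.717210, -0.978920)
0.510000: (1.717210, -0.978920); f=(3.070503, -0.549717) → (2.669066, -1.149332)
(p(0.82), q(0.82)) ≈ (2.6691, -1.1493)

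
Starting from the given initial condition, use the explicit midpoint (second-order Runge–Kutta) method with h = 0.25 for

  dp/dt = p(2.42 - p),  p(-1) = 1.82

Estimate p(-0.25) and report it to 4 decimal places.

Midpoint: k1 = f(t_n, p_n); k2 = f(t_n + h/2, p_n + (h/2)·k1); p_{n+1} = p_n + h·k2.
t=-1.000000, p=1.820000:
  k1 = f(-1.000000, 1.820000) = 1.092000
  k2 = f(-0.875000, 1.956500) = 0.906838
  p ← 1.820000 + 0.25·0.906838 = 2.046709
t=-0.750000, p=2.046709:
  k1 = f(-0.750000, 2.046709) = 0.764017
  k2 = f(-0.625000, 2.142212) = 0.595082
  p ← 2.046709 + 0.25·0.595082 = 2.195480
t=-0.500000, p=2.195480:
  k1 = f(-0.500000, 2.195480) = 0.492930
  k2 = f(-0.375000, 2.257096) = 0.367690
  p ← 2.195480 + 0.25·0.367690 = 2.287402
p(-0.25) ≈ 2.2874

2.2874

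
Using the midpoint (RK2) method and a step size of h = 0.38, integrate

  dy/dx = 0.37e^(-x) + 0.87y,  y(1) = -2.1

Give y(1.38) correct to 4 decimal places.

Midpoint: k1 = f(x_n, y_n); k2 = f(x_n + h/2, y_n + (h/2)·k1); y_{n+1} = y_n + h·k2.
x=1.000000, y=-2.100000:
  k1 = f(1.000000, -2.100000) = -1.690885
  k2 = f(1.190000, -2.421268) = -1.993941
  y ← -2.100000 + 0.38·(-1.993941) = -2.857698
y(1.38) ≈ -2.8577

-2.8577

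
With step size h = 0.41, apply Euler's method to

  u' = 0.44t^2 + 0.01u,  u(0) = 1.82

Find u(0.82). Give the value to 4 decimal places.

1.8653

Euler: u_{n+1} = u_n + h·f(t_n, u_n).
t=0.000000, u=1.820000: f=0.018200 → u ← 1.820000 + 0.41·0.018200 = 1.827462
t=0.410000, u=1.827462: f=0.092239 → u ← 1.827462 + 0.41·0.092239 = 1.865280
u(0.82) ≈ 1.8653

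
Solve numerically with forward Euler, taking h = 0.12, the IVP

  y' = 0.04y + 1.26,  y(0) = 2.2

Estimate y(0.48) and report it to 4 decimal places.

Euler: y_{n+1} = y_n + h·f(x_n, y_n).
x=0.000000, y=2.200000: f=1.348000 → y ← 2.200000 + 0.12·1.348000 = 2.361760
x=0.120000, y=2.361760: f=1.354470 → y ← 2.361760 + 0.12·1.354470 = 2.524296
x=0.240000, y=2.524296: f=1.360972 → y ← 2.524296 + 0.12·1.360972 = 2.687613
x=0.360000, y=2.687613: f=1.367505 → y ← 2.687613 + 0.12·1.367505 = 2.851714
y(0.48) ≈ 2.8517

2.8517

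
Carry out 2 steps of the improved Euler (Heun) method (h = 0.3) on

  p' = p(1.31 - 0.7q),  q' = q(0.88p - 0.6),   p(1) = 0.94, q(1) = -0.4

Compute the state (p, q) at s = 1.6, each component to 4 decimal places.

Heun on (p,q): k1 = f(s_n, state_n); k2 = f(s_n + h, state_n + h·k1); state_{n+1} = state_n + (h/2)·(k1 + k2).
1.000000: (0.940000, -0.400000)
  k1 = (1.494600, -0.090880)
  predictor → (1.388380, -0.427264)
  k2 = (2.234021, -0.265662)
  → (1.499293, -0.453481)
1.300000: (1.499293, -0.453481)
  k1 = (2.440005, -0.326224)
  predictor → (2.231295, -0.551349)
  k2 = (3.784151, -0.751786)
  → (2.432917, -0.615183)
(p(1.6), q(1.6)) ≈ (2.4329, -0.6152)

2.4329, -0.6152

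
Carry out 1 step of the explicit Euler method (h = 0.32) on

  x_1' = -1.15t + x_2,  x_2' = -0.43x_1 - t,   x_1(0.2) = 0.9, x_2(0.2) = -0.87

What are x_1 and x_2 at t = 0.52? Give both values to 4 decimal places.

Euler on (x_1,x_2): x_1_{n+1} = x_1_n + h·x_1', x_2_{n+1} = x_2_n + h·x_2'.
0.200000: (0.900000, -0.870000); f=(-1.100000, -0.587000) → (0.548000, -1.057840)
(x_1(0.52), x_2(0.52)) ≈ (0.5480, -1.0578)

0.5480, -1.0578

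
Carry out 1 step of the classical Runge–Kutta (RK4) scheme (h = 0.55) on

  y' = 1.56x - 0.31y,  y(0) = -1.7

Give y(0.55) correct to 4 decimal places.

-1.2104

RK4: k1 = f(x_n, y_n); k2 = f(x_n + h/2, y_n + (h/2)·k1); k3 = f(x_n + h/2, y_n + (h/2)·k2); k4 = f(x_n + h, y_n + h·k3); y_{n+1} = y_n + (h/6)·(k1 + 2k2 + 2k3 + k4).
x=0.000000, y=-1.700000:
  k1 = f(0.000000, -1.700000) = 0.527000
  k2 = f(0.275000, -1.555075) = 0.911073
  k3 = f(0.275000, -1.449455) = 0.878331
  k4 = f(0.550000, -1.216918) = 1.235245
  y ← -1.700000 + (0.55/6)·(k1 + 2k2 + 2k3 + k4) = -1.210403
y(0.55) ≈ -1.2104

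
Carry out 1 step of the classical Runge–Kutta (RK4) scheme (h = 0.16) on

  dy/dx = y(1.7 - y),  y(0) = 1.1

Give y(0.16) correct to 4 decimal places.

1.2009

RK4: k1 = f(x_n, y_n); k2 = f(x_n + h/2, y_n + (h/2)·k1); k3 = f(x_n + h/2, y_n + (h/2)·k2); k4 = f(x_n + h, y_n + h·k3); y_{n+1} = y_n + (h/6)·(k1 + 2k2 + 2k3 + k4).
x=0.000000, y=1.100000:
  k1 = f(0.000000, 1.100000) = 0.660000
  k2 = f(0.080000, 1.152800) = 0.630812
  k3 = f(0.080000, 1.150465) = 0.632221
  k4 = f(0.160000, 1.201155) = 0.599190
  y ← 1.100000 + (0.16/6)·(k1 + 2k2 + 2k3 + k4) = 1.200940
y(0.16) ≈ 1.2009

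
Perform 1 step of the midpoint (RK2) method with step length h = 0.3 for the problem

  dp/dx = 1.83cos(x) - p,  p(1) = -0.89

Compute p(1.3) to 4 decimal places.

Midpoint: k1 = f(x_n, p_n); k2 = f(x_n + h/2, p_n + (h/2)·k1); p_{n+1} = p_n + h·k2.
x=1.000000, p=-0.890000:
  k1 = f(1.000000, -0.890000) = 1.878753
  k2 = f(1.150000, -0.608187) = 1.355719
  p ← -0.890000 + 0.3·1.355719 = -0.483284
p(1.3) ≈ -0.4833

-0.4833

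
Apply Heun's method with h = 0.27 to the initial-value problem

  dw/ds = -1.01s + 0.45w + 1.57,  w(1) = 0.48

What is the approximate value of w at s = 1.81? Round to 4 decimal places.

Heun: k1 = f(s_n, w_n); k2 = f(s_n + h, w_n + h·k1); w_{n+1} = w_n + (h/2)·(k1 + k2).
s=1.000000, w=0.480000:
  k1 = f(1.000000, 0.480000) = 0.776000
  k2 = f(1.270000, 0.689520) = 0.597584
  w ← 0.480000 + (0.27/2)·(0.776000 + 0.597584) = 0.665434
s=1.270000, w=0.665434:
  k1 = f(1.270000, 0.665434) = 0.586745
  k2 = f(1.540000, 0.823855) = 0.385335
  w ← 0.665434 + (0.27/2)·(0.586745 + 0.385335) = 0.796665
s=1.540000, w=0.796665:
  k1 = f(1.540000, 0.796665) = 0.373099
  k2 = f(1.810000, 0.897401) = 0.145731
  w ← 0.796665 + (0.27/2)·(0.373099 + 0.145731) = 0.866707
w(1.81) ≈ 0.8667

0.8667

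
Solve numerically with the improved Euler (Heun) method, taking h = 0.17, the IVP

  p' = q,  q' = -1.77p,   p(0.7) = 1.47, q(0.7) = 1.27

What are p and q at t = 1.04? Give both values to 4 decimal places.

1.7413, 0.2789

Heun on (p,q): k1 = f(t_n, state_n); k2 = f(t_n + h, state_n + h·k1); state_{n+1} = state_n + (h/2)·(k1 + k2).
0.700000: (1.470000, 1.270000)
  k1 = (1.270000, -2.601900)
  predictor → (1.685900, 0.827677)
  k2 = (0.827677, -2.984043)
  → (1.648303, 0.795195)
0.870000: (1.648303, 0.795195)
  k1 = (0.795195, -2.917496)
  predictor → (1.783486, 0.299221)
  k2 = (0.299221, -3.156770)
  → (1.741328, 0.278882)
(p(1.04), q(1.04)) ≈ (1.7413, 0.2789)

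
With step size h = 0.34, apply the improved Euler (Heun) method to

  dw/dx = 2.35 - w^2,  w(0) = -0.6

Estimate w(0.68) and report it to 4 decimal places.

0.7858

Heun: k1 = f(x_n, w_n); k2 = f(x_n + h, w_n + h·k1); w_{n+1} = w_n + (h/2)·(k1 + k2).
x=0.000000, w=-0.600000:
  k1 = f(0.000000, -0.600000) = 1.990000
  k2 = f(0.340000, 0.076600) = 2.344132
  w ← -0.600000 + (0.34/2)·(1.990000 + 2.344132) = 0.136803
x=0.340000, w=0.136803:
  k1 = f(0.340000, 0.136803) = 2.331285
  k2 = f(0.680000, 0.929439) = 1.486142
  w ← 0.136803 + (0.34/2)·(2.331285 + 1.486142) = 0.785765
w(0.68) ≈ 0.7858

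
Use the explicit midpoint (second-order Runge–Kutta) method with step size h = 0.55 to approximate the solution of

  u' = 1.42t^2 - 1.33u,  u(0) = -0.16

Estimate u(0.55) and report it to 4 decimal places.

Midpoint: k1 = f(t_n, u_n); k2 = f(t_n + h/2, u_n + (h/2)·k1); u_{n+1} = u_n + h·k2.
t=0.000000, u=-0.160000:
  k1 = f(0.000000, -0.160000) = 0.212800
  k2 = f(0.275000, -0.101480) = 0.242356
  u ← -0.160000 + 0.55·0.242356 = -0.026704
u(0.55) ≈ -0.0267

-0.0267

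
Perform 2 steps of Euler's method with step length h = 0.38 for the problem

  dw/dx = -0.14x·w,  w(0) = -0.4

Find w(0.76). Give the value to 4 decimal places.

Euler: w_{n+1} = w_n + h·f(x_n, w_n).
x=0.000000, w=-0.400000: f=0.000000 → w ← -0.400000 + 0.38·0.000000 = -0.400000
x=0.380000, w=-0.400000: f=0.021280 → w ← -0.400000 + 0.38·0.021280 = -0.391914
w(0.76) ≈ -0.3919

-0.3919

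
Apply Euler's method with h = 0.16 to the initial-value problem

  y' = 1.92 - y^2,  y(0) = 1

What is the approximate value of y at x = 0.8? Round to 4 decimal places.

1.3592

Euler: y_{n+1} = y_n + h·f(x_n, y_n).
x=0.000000, y=1.000000: f=0.920000 → y ← 1.000000 + 0.16·0.920000 = 1.147200
x=0.160000, y=1.147200: f=0.603932 → y ← 1.147200 + 0.16·0.603932 = 1.243829
x=0.320000, y=1.243829: f=0.372889 → y ← 1.243829 + 0.16·0.372889 = 1.303491
x=0.480000, y=1.303491: f=0.220910 → y ← 1.303491 + 0.16·0.220910 = 1.338837
x=0.640000, y=1.338837: f=0.127515 → y ← 1.338837 + 0.16·0.127515 = 1.359239
y(0.8) ≈ 1.3592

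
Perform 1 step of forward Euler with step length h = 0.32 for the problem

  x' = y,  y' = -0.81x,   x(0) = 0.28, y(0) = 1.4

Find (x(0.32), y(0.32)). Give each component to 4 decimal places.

0.7280, 1.3274

Euler on (x,y): x_{n+1} = x_n + h·x', y_{n+1} = y_n + h·y'.
0.000000: (0.280000, 1.400000); f=(1.400000, -0.226800) → (0.728000, 1.327424)
(x(0.32), y(0.32)) ≈ (0.7280, 1.3274)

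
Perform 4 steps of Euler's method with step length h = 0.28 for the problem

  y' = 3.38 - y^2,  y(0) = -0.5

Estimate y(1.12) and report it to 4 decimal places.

1.8392

Euler: y_{n+1} = y_n + h·f(x_n, y_n).
x=0.000000, y=-0.500000: f=3.130000 → y ← -0.500000 + 0.28·3.130000 = 0.376400
x=0.280000, y=0.376400: f=3.238323 → y ← 0.376400 + 0.28·3.238323 = 1.283130
x=0.560000, y=1.283130: f=1.733576 → y ← 1.283130 + 0.28·1.733576 = 1.768532
x=0.840000, y=1.768532: f=0.252295 → y ← 1.768532 + 0.28·0.252295 = 1.839174
y(1.12) ≈ 1.8392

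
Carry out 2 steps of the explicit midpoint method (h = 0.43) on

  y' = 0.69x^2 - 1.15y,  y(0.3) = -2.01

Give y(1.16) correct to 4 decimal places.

Midpoint: k1 = f(x_n, y_n); k2 = f(x_n + h/2, y_n + (h/2)·k1); y_{n+1} = y_n + h·k2.
x=0.300000, y=-2.010000:
  k1 = f(0.300000, -2.010000) = 2.373600
  k2 = f(0.515000, -1.499676) = 1.907633
  y ← -2.010000 + 0.43·1.907633 = -1.189718
x=0.730000, y=-1.189718:
  k1 = f(0.730000, -1.189718) = 1.735877
  k2 = f(0.945000, -0.816504) = 1.555167
  y ← -1.189718 + 0.43·1.555167 = -0.520996
y(1.16) ≈ -0.5210

-0.5210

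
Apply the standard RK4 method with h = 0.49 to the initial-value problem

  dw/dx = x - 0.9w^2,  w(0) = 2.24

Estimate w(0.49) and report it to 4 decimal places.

RK4: k1 = f(x_n, w_n); k2 = f(x_n + h/2, w_n + (h/2)·k1); k3 = f(x_n + h/2, w_n + (h/2)·k2); k4 = f(x_n + h, w_n + h·k3); w_{n+1} = w_n + (h/6)·(k1 + 2k2 + 2k3 + k4).
x=0.000000, w=2.240000:
  k1 = f(0.000000, 2.240000) = -4.515840
  k2 = f(0.245000, 1.133619) = -0.911583
  k3 = f(0.245000, 2.016662) = -3.415233
  k4 = f(0.490000, 0.566536) = 0.201134
  w ← 2.240000 + (0.49/6)·(k1 + 2k2 + 2k3 + k4) = 1.180919
w(0.49) ≈ 1.1809

1.1809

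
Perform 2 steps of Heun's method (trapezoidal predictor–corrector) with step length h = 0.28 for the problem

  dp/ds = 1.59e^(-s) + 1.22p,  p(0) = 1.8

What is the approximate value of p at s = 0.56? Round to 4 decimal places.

Heun: k1 = f(s_n, p_n); k2 = f(s_n + h, p_n + h·k1); p_{n+1} = p_n + (h/2)·(k1 + k2).
s=0.000000, p=1.800000:
  k1 = f(0.000000, 1.800000) = 3.786000
  k2 = f(0.280000, 2.860080) = 4.690994
  p ← 1.800000 + (0.28/2)·(3.786000 + 4.690994) = 2.986779
s=0.280000, p=2.986779:
  k1 = f(0.280000, 2.986779) = 4.845567
  k2 = f(0.560000, 4.343538) = 6.207339
  p ← 2.986779 + (0.28/2)·(4.845567 + 6.207339) = 4.534186
p(0.56) ≈ 4.5342

4.5342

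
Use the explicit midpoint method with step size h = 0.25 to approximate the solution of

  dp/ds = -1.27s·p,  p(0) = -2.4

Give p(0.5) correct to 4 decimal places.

Midpoint: k1 = f(s_n, p_n); k2 = f(s_n + h/2, p_n + (h/2)·k1); p_{n+1} = p_n + h·k2.
s=0.000000, p=-2.400000:
  k1 = f(0.000000, -2.400000) = 0.000000
  k2 = f(0.125000, -2.400000) = 0.381000
  p ← -2.400000 + 0.25·0.381000 = -2.304750
s=0.250000, p=-2.304750:
  k1 = f(0.250000, -2.304750) = 0.731758
  k2 = f(0.375000, -2.213280) = 1.054075
  p ← -2.304750 + 0.25·1.054075 = -2.041231
p(0.5) ≈ -2.0412

-2.0412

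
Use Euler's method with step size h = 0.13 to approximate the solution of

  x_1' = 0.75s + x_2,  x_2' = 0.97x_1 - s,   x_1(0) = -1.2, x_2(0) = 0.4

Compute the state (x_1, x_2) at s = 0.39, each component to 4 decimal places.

Euler on (x_1,x_2): x_1_{n+1} = x_1_n + h·x_1', x_2_{n+1} = x_2_n + h·x_2'.
0.000000: (-1.200000, 0.400000); f=(0.400000, -1.164000) → (-1.148000, 0.248680)
0.130000: (-1.148000, 0.248680); f=(0.346180, -1.243560) → (-1.102997, 0.087017)
0.260000: (-1.102997, 0.087017); f=(0.282017, -1.329907) → (-1.066334, -0.085871)
(x_1(0.39), x_2(0.39)) ≈ (-1.0663, -0.0859)

-1.0663, -0.0859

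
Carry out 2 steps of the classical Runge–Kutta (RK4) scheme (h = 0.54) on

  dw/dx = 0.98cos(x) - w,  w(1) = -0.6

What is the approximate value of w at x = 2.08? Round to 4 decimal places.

-0.2455

RK4: k1 = f(x_n, w_n); k2 = f(x_n + h/2, w_n + (h/2)·k1); k3 = f(x_n + h/2, w_n + (h/2)·k2); k4 = f(x_n + h, w_n + h·k3); w_{n+1} = w_n + (h/6)·(k1 + 2k2 + 2k3 + k4).
x=1.000000, w=-0.600000:
  k1 = f(1.000000, -0.600000) = 1.129496
  k2 = f(1.270000, -0.295036) = 0.585391
  k3 = f(1.270000, -0.441944) = 0.732300
  k4 = f(1.540000, -0.204558) = 0.234734
  w ← -0.600000 + (0.54/6)·(k1 + 2k2 + 2k3 + k4) = -0.240035
x=1.540000, w=-0.240035:
  k1 = f(1.540000, -0.240035) = 0.270211
  k2 = f(1.810000, -0.167078) = -0.065112
  k3 = f(1.810000, -0.257615) = 0.025425
  k4 = f(2.080000, -0.226306) = -0.251427
  w ← -0.240035 + (0.54/6)·(k1 + 2k2 + 2k3 + k4) = -0.245488
w(2.08) ≈ -0.2455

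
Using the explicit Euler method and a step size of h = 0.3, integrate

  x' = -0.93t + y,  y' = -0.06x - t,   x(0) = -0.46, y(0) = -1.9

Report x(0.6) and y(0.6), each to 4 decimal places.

-1.6812, -1.9632

Euler on (x,y): x_{n+1} = x_n + h·x', y_{n+1} = y_n + h·y'.
0.000000: (-0.460000, -1.900000); f=(-1.900000, 0.027600) → (-1.030000, -1.891720)
0.300000: (-1.030000, -1.891720); f=(-2.170720, -0.238200) → (-1.681216, -1.963180)
(x(0.6), y(0.6)) ≈ (-1.6812, -1.9632)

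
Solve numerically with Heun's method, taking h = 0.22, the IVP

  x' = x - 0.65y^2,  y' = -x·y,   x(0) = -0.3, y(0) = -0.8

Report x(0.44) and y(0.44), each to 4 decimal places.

Heun on (x,y): k1 = f(s_n, state_n); k2 = f(s_n + h, state_n + h·k1); state_{n+1} = state_n + (h/2)·(k1 + k2).
0.000000: (-0.300000, -0.800000)
  k1 = (-0.716000, -0.240000)
  predictor → (-0.457520, -0.852800)
  k2 = (-0.930244, -0.390173)
  → (-0.481087, -0.869319)
0.220000: (-0.481087, -0.869319)
  k1 = (-0.972302, -0.418218)
  predictor → (-0.694993, -0.961327)
  k2 = (-1.295691, -0.668116)
  → (-0.730566, -0.988816)
(x(0.44), y(0.44)) ≈ (-0.7306, -0.9888)

-0.7306, -0.9888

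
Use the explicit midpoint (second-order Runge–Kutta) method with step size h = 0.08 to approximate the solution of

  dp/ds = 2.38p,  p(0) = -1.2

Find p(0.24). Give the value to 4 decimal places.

Midpoint: k1 = f(s_n, p_n); k2 = f(s_n + h/2, p_n + (h/2)·k1); p_{n+1} = p_n + h·k2.
s=0.000000, p=-1.200000:
  k1 = f(0.000000, -1.200000) = -2.856000
  k2 = f(0.040000, -1.314240) = -3.127891
  p ← -1.200000 + 0.08·(-3.127891) = -1.450231
s=0.080000, p=-1.450231:
  k1 = f(0.080000, -1.450231) = -3.451550
  k2 = f(0.120000, -1.588293) = -3.780138
  p ← -1.450231 + 0.08·(-3.780138) = -1.752642
s=0.160000, p=-1.752642:
  k1 = f(0.160000, -1.752642) = -4.171289
  k2 = f(0.200000, -1.919494) = -4.568395
  p ← -1.752642 + 0.08·(-4.568395) = -2.118114
p(0.24) ≈ -2.1181

-2.1181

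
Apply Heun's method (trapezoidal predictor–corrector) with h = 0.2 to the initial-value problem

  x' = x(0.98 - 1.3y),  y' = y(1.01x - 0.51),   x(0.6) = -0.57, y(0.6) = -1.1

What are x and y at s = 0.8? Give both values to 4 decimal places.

-0.8847, -0.8632

Heun on (x,y): k1 = f(s_n, state_n); k2 = f(s_n + h, state_n + h·k1); state_{n+1} = state_n + (h/2)·(k1 + k2).
0.600000: (-0.570000, -1.100000)
  k1 = (-1.373700, 1.194270)
  predictor → (-0.844740, -0.861146)
  k2 = (-1.773523, 1.173903)
  → (-0.884722, -0.863183)
(x(0.8), y(0.8)) ≈ (-0.8847, -0.8632)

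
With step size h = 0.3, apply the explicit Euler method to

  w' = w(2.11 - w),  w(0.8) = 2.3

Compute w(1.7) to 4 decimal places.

2.1174

Euler: w_{n+1} = w_n + h·f(x_n, w_n).
x=0.800000, w=2.300000: f=-0.437000 → w ← 2.300000 + 0.3·(-0.437000) = 2.168900
x=1.100000, w=2.168900: f=-0.127748 → w ← 2.168900 + 0.3·(-0.127748) = 2.130576
x=1.400000, w=2.130576: f=-0.043838 → w ← 2.130576 + 0.3·(-0.043838) = 2.117424
w(1.7) ≈ 2.1174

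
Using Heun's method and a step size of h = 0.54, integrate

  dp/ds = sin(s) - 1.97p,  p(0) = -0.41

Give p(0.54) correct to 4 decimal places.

Heun: k1 = f(s_n, p_n); k2 = f(s_n + h, p_n + h·k1); p_{n+1} = p_n + (h/2)·(k1 + k2).
s=0.000000, p=-0.410000:
  k1 = f(0.000000, -0.410000) = 0.807700
  k2 = f(0.540000, 0.026158) = 0.462605
  p ← -0.410000 + (0.54/2)·(0.807700 + 0.462605) = -0.067018
p(0.54) ≈ -0.0670

-0.0670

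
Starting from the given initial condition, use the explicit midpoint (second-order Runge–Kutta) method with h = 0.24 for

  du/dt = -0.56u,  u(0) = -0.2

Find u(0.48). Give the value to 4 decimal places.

Midpoint: k1 = f(t_n, u_n); k2 = f(t_n + h/2, u_n + (h/2)·k1); u_{n+1} = u_n + h·k2.
t=0.000000, u=-0.200000:
  k1 = f(0.000000, -0.200000) = 0.112000
  k2 = f(0.120000, -0.186560) = 0.104474
  u ← -0.200000 + 0.24·0.104474 = -0.174926
t=0.240000, u=-0.174926:
  k1 = f(0.240000, -0.174926) = 0.097959
  k2 = f(0.360000, -0.163171) = 0.091376
  u ← -0.174926 + 0.24·0.091376 = -0.152996
u(0.48) ≈ -0.1530

-0.1530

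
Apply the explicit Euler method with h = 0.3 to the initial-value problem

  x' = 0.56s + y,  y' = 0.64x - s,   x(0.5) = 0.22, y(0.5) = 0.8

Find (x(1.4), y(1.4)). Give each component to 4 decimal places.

1.2379, 0.3968

Euler on (x,y): x_{n+1} = x_n + h·x', y_{n+1} = y_n + h·y'.
0.500000: (0.220000, 0.800000); f=(1.080000, -0.359200) → (0.544000, 0.692240)
0.800000: (0.544000, 0.692240); f=(1.140240, -0.451840) → (0.886072, 0.556688)
1.100000: (0.886072, 0.556688); f=(1.172688, -0.532914) → (1.237878, 0.396814)
(x(1.4), y(1.4)) ≈ (1.2379, 0.3968)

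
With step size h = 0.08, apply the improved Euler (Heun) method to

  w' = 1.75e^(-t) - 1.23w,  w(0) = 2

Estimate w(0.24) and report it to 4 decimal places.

Heun: k1 = f(t_n, w_n); k2 = f(t_n + h, w_n + h·k1); w_{n+1} = w_n + (h/2)·(k1 + k2).
t=0.000000, w=2.000000:
  k1 = f(0.000000, 2.000000) = -0.710000
  k2 = f(0.080000, 1.943200) = -0.774682
  w ← 2.000000 + (0.08/2)·(-0.710000 + (-0.774682)) = 1.940613
t=0.080000, w=1.940613:
  k1 = f(0.080000, 1.940613) = -0.771500
  k2 = f(0.160000, 1.878893) = -0.819786
  w ← 1.940613 + (0.08/2)·(-0.771500 + (-0.819786)) = 1.876961
t=0.160000, w=1.876961:
  k1 = f(0.160000, 1.876961) = -0.817411
  k2 = f(0.240000, 1.811568) = -0.851630
  w ← 1.876961 + (0.08/2)·(-0.817411 + (-0.851630)) = 1.810200
w(0.24) ≈ 1.8102

1.8102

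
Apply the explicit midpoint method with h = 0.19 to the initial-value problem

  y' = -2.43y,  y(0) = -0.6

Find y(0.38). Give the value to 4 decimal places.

Midpoint: k1 = f(s_n, y_n); k2 = f(s_n + h/2, y_n + (h/2)·k1); y_{n+1} = y_n + h·k2.
s=0.000000, y=-0.600000:
  k1 = f(0.000000, -0.600000) = 1.458000
  k2 = f(0.095000, -0.461490) = 1.121421
  y ← -0.600000 + 0.19·1.121421 = -0.386930
s=0.190000, y=-0.386930:
  k1 = f(0.190000, -0.386930) = 0.940240
  k2 = f(0.285000, -0.297607) = 0.723186
  y ← -0.386930 + 0.19·0.723186 = -0.249525
y(0.38) ≈ -0.2495

-0.2495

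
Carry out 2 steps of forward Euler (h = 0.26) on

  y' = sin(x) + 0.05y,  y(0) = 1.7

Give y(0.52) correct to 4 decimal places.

Euler: y_{n+1} = y_n + h·f(x_n, y_n).
x=0.000000, y=1.700000: f=0.085000 → y ← 1.700000 + 0.26·0.085000 = 1.722100
x=0.260000, y=1.722100: f=0.343186 → y ← 1.722100 + 0.26·0.343186 = 1.811328
y(0.52) ≈ 1.8113

1.8113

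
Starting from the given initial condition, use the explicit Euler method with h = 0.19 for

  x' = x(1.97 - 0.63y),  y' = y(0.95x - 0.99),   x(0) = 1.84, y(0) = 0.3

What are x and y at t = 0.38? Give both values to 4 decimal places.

Euler on (x,y): x_{n+1} = x_n + h·x', y_{n+1} = y_n + h·y'.
0.000000: (1.840000, 0.300000); f=(3.277040, 0.227400) → (2.462638, 0.343206)
0.190000: (2.462638, 0.343206); f=(4.318925, 0.463158) → (3.283233, 0.431206)
(x(0.38), y(0.38)) ≈ (3.2832, 0.4312)

3.2832, 0.4312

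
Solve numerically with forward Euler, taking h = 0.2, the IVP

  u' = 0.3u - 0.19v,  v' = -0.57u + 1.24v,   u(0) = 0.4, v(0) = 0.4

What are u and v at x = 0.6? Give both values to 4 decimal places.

0.4213, 0.6009

Euler on (u,v): u_{n+1} = u_n + h·u', v_{n+1} = v_n + h·v'.
0.000000: (0.400000, 0.400000); f=(0.044000, 0.268000) → (0.408800, 0.453600)
0.200000: (0.408800, 0.453600); f=(0.036456, 0.329448) → (0.416091, 0.519490)
0.400000: (0.416091, 0.519490); f=(0.026124, 0.406995) → (0.421316, 0.600889)
(u(0.6), v(0.6)) ≈ (0.4213, 0.6009)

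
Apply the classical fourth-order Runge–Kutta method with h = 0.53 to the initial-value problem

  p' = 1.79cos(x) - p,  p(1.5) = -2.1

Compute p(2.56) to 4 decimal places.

-1.3162

RK4: k1 = f(x_n, p_n); k2 = f(x_n + h/2, p_n + (h/2)·k1); k3 = f(x_n + h/2, p_n + (h/2)·k2); k4 = f(x_n + h, p_n + h·k3); p_{n+1} = p_n + (h/6)·(k1 + 2k2 + 2k3 + k4).
x=1.500000, p=-2.100000:
  k1 = f(1.500000, -2.100000) = 2.226620
  k2 = f(1.765000, -1.509946) = 1.164502
  k3 = f(1.765000, -1.791407) = 1.445963
  k4 = f(2.030000, -1.333639) = 0.540250
  p ← -2.100000 + (0.53/6)·(k1 + 2k2 + 2k3 + k4) = -1.394411
x=2.030000, p=-1.394411:
  k1 = f(2.030000, -1.394411) = 0.601021
  k2 = f(2.295000, -1.235140) = 0.049195
  k3 = f(2.295000, -1.381374) = 0.195429
  k4 = f(2.560000, -1.290834) = -0.204870
  p ← -1.394411 + (0.53/6)·(k1 + 2k2 + 2k3 + k4) = -1.316201
p(2.56) ≈ -1.3162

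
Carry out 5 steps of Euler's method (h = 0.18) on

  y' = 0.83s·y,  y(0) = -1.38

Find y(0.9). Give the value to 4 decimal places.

-1.7874

Euler: y_{n+1} = y_n + h·f(s_n, y_n).
s=0.000000, y=-1.380000: f=0.000000 → y ← -1.380000 + 0.18·0.000000 = -1.380000
s=0.180000, y=-1.380000: f=-0.206172 → y ← -1.380000 + 0.18·(-0.206172) = -1.417111
s=0.360000, y=-1.417111: f=-0.423433 → y ← -1.417111 + 0.18·(-0.423433) = -1.493329
s=0.540000, y=-1.493329: f=-0.669310 → y ← -1.493329 + 0.18·(-0.669310) = -1.613805
s=0.720000, y=-1.613805: f=-0.964410 → y ← -1.613805 + 0.18·(-0.964410) = -1.787398
y(0.9) ≈ -1.7874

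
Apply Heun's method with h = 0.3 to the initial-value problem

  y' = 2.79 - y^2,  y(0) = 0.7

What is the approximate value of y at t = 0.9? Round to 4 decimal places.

1.5458

Heun: k1 = f(t_n, y_n); k2 = f(t_n + h, y_n + h·k1); y_{n+1} = y_n + (h/2)·(k1 + k2).
t=0.000000, y=0.700000:
  k1 = f(0.000000, 0.700000) = 2.300000
  k2 = f(0.300000, 1.390000) = 0.857900
  y ← 0.700000 + (0.3/2)·(2.300000 + 0.857900) = 1.173685
t=0.300000, y=1.173685:
  k1 = f(0.300000, 1.173685) = 1.412464
  k2 = f(0.600000, 1.597424) = 0.238236
  y ← 1.173685 + (0.3/2)·(1.412464 + 0.238236) = 1.421290
t=0.600000, y=1.421290:
  k1 = f(0.600000, 1.421290) = 0.769935
  k2 = f(0.900000, 1.652270) = 0.060002
  y ← 1.421290 + (0.3/2)·(0.769935 + 0.060002) = 1.545781
y(0.9) ≈ 1.5458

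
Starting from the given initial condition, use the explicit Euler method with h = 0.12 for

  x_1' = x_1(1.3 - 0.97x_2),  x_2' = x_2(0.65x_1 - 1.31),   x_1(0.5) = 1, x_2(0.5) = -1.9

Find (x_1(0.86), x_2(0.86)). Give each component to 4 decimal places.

Euler on (x_1,x_2): x_1_{n+1} = x_1_n + h·x_1', x_2_{n+1} = x_2_n + h·x_2'.
0.500000: (1.000000, -1.900000); f=(3.143000, 1.254000) → (1.377160, -1.749520)
0.620000: (1.377160, -1.749520); f=(4.127396, 0.725781) → (1.872448, -1.662426)
0.740000: (1.872448, -1.662426); f=(5.453603, 0.154455) → (2.526880, -1.643892)
(x_1(0.86), x_2(0.86)) ≈ (2.5269, -1.6439)

2.5269, -1.6439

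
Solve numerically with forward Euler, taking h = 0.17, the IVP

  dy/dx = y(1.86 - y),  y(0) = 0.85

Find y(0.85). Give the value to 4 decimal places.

1.5159

Euler: y_{n+1} = y_n + h·f(x_n, y_n).
x=0.000000, y=0.850000: f=0.858500 → y ← 0.850000 + 0.17·0.858500 = 0.995945
x=0.170000, y=0.995945: f=0.860551 → y ← 0.995945 + 0.17·0.860551 = 1.142239
x=0.340000, y=1.142239: f=0.819855 → y ← 1.142239 + 0.17·0.819855 = 1.281614
x=0.510000, y=1.281614: f=0.741268 → y ← 1.281614 + 0.17·0.741268 = 1.407630
x=0.680000, y=1.407630: f=0.636770 → y ← 1.407630 + 0.17·0.636770 = 1.515880
y(0.85) ≈ 1.5159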